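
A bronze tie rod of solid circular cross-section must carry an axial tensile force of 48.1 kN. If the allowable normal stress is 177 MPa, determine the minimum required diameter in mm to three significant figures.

Required area A ≥ P/σ_allow = 48100/177 = 271.8 mm².
For a solid circular section, d ≥ √(4A/π) = 18.6 mm.

18.6 mm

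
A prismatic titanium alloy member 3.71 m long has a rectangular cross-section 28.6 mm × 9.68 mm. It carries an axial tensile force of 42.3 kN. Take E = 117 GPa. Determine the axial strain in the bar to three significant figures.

A = 276.8 mm².
σ = N/A = 152.8 MPa; ε = σ/E = 152.8/117000 = 1.306e-03.

0.00131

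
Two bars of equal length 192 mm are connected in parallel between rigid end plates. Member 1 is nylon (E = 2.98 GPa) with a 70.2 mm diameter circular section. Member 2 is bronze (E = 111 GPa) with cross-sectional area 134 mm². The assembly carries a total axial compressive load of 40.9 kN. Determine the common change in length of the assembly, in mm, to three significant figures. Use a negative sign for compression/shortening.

-0.297 mm

A_1 = 3870 mm².
Equal strain + equilibrium ⇒ each member carries load in proportion to AE: A₁E₁ = 11530000 N, A₂E₂ = 14870000 N, ΣAE = 26410000 N.
δ = PL/ΣAE = -40900·192/26410000 = -0.2974 mm.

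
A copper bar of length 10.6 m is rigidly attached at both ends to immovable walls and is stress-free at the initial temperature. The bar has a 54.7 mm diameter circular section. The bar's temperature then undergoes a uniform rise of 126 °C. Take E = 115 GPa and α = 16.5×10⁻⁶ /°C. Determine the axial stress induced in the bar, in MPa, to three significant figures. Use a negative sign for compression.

Free thermal expansion αLΔT = 16.5e-6 · 10600 · 126 = 22.04 mm.
The walls impose strain ε = −(22.04)/10600 = -2.0790e-03; σ = Eε = 115000 · -2.0790e-03 = -239.1 MPa.

-239 MPa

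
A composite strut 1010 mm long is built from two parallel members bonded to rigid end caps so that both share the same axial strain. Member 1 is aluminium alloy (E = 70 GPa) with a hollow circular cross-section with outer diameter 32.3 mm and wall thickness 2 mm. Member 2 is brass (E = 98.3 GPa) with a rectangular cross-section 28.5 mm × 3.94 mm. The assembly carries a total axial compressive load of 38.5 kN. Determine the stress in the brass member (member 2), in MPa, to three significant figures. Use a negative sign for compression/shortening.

A_1 = 190.4 mm².
A_2 = 112.3 mm².
Equal strain + equilibrium ⇒ each member carries load in proportion to AE: A₁E₁ = 13330000 N, A₂E₂ = 11040000 N, ΣAE = 24360000 N.
σ₂ = P·E₂/ΣAE = -38500·98300/24360000 = -155.3 MPa.

-155 MPa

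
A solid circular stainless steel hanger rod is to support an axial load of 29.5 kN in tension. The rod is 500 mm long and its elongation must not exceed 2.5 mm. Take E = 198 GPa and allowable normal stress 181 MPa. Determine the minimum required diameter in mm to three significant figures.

14.4 mm

Required area A ≥ P/σ_allow = 29500/181 = 163 mm².
For a solid circular section, d ≥ √(4A/π) = 14.41 mm.
Elongation limit: A ≥ PL/(Eδ_allow) = 29500·500/(198000·2.5) = 29.8 mm² ⇒ d ≥ 6.16 mm.
The stress limit governs.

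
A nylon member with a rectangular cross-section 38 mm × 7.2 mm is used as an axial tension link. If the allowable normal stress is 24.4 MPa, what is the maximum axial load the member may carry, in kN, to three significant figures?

6.68 kN

A = 273.6 mm².
P_max = σ_allow · A = 24.4 · 273.6 = 6676 N = 6.676 kN.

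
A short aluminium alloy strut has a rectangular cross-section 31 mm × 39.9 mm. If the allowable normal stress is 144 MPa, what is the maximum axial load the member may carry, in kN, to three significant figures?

178 kN

A = 1237 mm².
P_max = σ_allow · A = 144 · 1237 = 178100 N = 178.1 kN.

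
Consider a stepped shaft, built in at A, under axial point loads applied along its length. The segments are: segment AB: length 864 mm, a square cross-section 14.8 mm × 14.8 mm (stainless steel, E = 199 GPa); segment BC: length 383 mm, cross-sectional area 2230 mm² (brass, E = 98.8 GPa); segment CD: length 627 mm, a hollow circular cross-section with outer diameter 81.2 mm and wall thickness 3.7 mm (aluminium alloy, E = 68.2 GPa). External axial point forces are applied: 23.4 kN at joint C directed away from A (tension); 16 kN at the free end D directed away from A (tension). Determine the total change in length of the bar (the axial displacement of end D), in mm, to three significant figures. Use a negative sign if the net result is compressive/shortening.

1.01 mm

Internal axial forces (sectioning from the free end, tension +): N_CD = 16 kN, N_BC = 39.4 kN, N_AB = 39.4 kN.
A_AB = 219 mm².
A_CD = 900.9 mm².
δ_AB = 39400·864/(219·199000) = 0.781 mm
δ_BC = 39400·383/(2230·98800) = 0.06849 mm
δ_CD = 16000·627/(900.9·68200) = 0.1633 mm
δ = Σδ_i = 1.013 mm.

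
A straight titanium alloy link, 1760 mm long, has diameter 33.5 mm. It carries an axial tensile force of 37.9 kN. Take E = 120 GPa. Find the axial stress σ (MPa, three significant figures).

43.0 MPa

A = 881.4 mm².
σ = N/A = 37900/881.4 = 43 MPa.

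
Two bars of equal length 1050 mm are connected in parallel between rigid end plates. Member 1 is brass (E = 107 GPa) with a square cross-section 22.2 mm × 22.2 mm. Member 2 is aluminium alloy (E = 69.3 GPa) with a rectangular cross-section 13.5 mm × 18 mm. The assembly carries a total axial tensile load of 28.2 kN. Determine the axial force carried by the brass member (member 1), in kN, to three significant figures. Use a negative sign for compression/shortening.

21.4 kN

A_1 = 492.8 mm².
A_2 = 243 mm².
Equal strain + equilibrium ⇒ each member carries load in proportion to AE: A₁E₁ = 52730000 N, A₂E₂ = 16840000 N, ΣAE = 69570000 N.
F₁ = P·A₁E₁/ΣAE = 28200·52730000/69570000 = 21370 N.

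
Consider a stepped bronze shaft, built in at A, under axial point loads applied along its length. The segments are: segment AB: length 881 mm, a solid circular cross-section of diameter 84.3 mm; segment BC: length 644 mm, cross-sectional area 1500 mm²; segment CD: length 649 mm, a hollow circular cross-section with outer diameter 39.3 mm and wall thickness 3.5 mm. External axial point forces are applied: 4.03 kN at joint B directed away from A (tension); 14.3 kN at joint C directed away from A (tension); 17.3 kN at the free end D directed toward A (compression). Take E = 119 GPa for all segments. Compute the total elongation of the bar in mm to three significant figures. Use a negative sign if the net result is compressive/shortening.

-0.249 mm

Internal axial forces (sectioning from the free end, tension +): N_CD = -17.3 kN, N_BC = -3 kN, N_AB = 1.03 kN.
A_AB = 5581 mm².
A_CD = 393.6 mm².
δ_AB = 1030·881/(5581·119000) = 0.001366 mm
δ_BC = -3000·644/(1500·119000) = -0.01082 mm
δ_CD = -17300·649/(393.6·119000) = -0.2397 mm
δ = Σδ_i = -0.2491 mm.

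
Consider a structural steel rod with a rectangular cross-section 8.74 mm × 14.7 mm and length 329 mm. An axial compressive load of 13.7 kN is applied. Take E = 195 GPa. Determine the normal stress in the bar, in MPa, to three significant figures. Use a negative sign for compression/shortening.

-107 MPa

A = 128.5 mm².
σ = N/A = -13700/128.5 = -106.6 MPa.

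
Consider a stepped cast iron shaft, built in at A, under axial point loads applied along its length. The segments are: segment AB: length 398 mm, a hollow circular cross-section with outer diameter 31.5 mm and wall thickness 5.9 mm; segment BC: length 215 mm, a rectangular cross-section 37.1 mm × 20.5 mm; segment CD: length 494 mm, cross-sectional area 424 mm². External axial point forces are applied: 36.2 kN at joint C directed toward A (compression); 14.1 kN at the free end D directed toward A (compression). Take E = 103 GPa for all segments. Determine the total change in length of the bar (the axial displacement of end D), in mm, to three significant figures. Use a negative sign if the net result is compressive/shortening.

Internal axial forces (sectioning from the free end, tension +): N_CD = -14.1 kN, N_BC = -50.3 kN, N_AB = -50.3 kN.
A_AB = 474.5 mm².
A_BC = 760.6 mm².
δ_AB = -50300·398/(474.5·103000) = -0.4096 mm
δ_BC = -50300·215/(760.6·103000) = -0.1381 mm
δ_CD = -14100·494/(424·103000) = -0.1595 mm
δ = Σδ_i = -0.7072 mm.

-0.707 mm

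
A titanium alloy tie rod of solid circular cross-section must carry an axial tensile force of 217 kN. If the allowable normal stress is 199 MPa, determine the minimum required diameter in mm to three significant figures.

37.3 mm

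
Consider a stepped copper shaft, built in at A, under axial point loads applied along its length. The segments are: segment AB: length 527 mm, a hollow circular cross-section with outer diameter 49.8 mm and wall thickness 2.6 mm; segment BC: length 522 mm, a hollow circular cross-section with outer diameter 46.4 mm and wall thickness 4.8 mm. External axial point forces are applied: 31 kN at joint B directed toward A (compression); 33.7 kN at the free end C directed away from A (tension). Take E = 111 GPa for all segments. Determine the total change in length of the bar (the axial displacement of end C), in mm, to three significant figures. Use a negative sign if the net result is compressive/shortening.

0.286 mm

Internal axial forces (sectioning from the free end, tension +): N_BC = 33.7 kN, N_AB = 2.7 kN.
A_AB = 385.5 mm².
A_BC = 627.3 mm².
δ_AB = 2700·527/(385.5·111000) = 0.03325 mm
δ_BC = 33700·522/(627.3·111000) = 0.2526 mm
δ = Σδ_i = 0.2859 mm.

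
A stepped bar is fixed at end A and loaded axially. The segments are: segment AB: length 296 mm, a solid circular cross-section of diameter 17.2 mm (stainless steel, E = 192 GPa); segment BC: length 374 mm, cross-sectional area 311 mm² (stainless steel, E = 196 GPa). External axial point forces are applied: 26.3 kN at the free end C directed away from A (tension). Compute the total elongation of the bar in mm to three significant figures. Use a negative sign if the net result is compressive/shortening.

Internal axial forces (sectioning from the free end, tension +): N_BC = 26.3 kN, N_AB = 26.3 kN.
A_AB = 232.4 mm².
δ_AB = 26300·296/(232.4·192000) = 0.1745 mm
δ_BC = 26300·374/(311·196000) = 0.1614 mm
δ = Σδ_i = 0.3359 mm.

0.336 mm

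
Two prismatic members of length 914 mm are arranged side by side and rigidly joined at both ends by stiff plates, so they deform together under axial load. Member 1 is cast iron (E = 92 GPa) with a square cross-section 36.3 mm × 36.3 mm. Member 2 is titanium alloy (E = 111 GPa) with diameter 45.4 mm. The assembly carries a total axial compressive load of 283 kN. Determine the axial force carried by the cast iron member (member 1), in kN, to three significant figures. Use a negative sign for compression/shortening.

-114 kN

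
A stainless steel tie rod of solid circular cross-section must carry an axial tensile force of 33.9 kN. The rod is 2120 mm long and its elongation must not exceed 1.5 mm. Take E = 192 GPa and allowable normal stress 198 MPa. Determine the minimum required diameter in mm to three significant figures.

17.8 mm

Required area A ≥ P/σ_allow = 33900/198 = 171.2 mm².
For a solid circular section, d ≥ √(4A/π) = 14.76 mm.
Elongation limit: A ≥ PL/(Eδ_allow) = 33900·2120/(192000·1.5) = 249.5 mm² ⇒ d ≥ 17.82 mm.
The elongation limit governs.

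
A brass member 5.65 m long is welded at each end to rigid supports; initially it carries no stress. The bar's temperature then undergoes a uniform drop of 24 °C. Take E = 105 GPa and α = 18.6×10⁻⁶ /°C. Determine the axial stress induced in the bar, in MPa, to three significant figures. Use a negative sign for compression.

46.9 MPa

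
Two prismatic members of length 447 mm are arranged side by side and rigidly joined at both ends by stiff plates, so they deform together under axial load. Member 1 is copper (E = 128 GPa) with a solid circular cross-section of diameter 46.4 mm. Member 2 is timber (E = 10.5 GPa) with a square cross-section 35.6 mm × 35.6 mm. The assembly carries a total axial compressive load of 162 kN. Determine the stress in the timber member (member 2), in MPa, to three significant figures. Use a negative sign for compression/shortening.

A_1 = 1691 mm².
A_2 = 1267 mm².
Equal strain + equilibrium ⇒ each member carries load in proportion to AE: A₁E₁ = 216400000 N, A₂E₂ = 13310000 N, ΣAE = 229700000 N.
σ₂ = P·E₂/ΣAE = -162000·10500/229700000 = -7.404 MPa.

-7.40 MPa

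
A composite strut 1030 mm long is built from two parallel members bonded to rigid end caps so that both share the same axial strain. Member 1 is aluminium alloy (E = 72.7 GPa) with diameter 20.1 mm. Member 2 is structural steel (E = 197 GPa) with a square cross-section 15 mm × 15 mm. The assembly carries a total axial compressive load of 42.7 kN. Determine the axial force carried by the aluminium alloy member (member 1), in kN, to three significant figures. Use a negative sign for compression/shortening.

A_1 = 317.3 mm².
A_2 = 225 mm².
Equal strain + equilibrium ⇒ each member carries load in proportion to AE: A₁E₁ = 23070000 N, A₂E₂ = 44320000 N, ΣAE = 67390000 N.
F₁ = P·A₁E₁/ΣAE = -42700·23070000/67390000 = -14620 N.

-14.6 kN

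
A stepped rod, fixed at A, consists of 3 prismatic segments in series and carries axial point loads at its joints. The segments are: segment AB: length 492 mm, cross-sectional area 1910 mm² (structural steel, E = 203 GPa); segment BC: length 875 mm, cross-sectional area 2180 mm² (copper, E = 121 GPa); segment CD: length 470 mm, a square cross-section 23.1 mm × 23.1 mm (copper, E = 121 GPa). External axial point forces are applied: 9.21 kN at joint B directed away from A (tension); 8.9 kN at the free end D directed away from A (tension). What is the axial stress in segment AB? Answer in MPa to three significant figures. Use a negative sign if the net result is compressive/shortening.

9.48 MPa

Internal axial forces (sectioning from the free end, tension +): N_CD = 8.9 kN, N_BC = 8.9 kN, N_AB = 18.11 kN.
σ_AB = N_AB/A_AB = 18110/1910 = 9.482 MPa.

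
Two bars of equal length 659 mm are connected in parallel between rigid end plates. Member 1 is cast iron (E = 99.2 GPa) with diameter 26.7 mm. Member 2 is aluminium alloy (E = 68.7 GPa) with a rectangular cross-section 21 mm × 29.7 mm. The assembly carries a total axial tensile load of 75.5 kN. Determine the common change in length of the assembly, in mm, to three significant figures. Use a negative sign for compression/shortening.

A_1 = 559.9 mm².
A_2 = 623.7 mm².
Equal strain + equilibrium ⇒ each member carries load in proportion to AE: A₁E₁ = 55540000 N, A₂E₂ = 42850000 N, ΣAE = 98390000 N.
δ = PL/ΣAE = 75500·659/98390000 = 0.5057 mm.

0.506 mm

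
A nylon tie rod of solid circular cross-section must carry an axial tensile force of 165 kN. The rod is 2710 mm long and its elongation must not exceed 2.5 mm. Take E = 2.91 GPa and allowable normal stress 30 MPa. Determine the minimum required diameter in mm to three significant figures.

280 mm

Required area A ≥ P/σ_allow = 165000/30 = 5500 mm².
For a solid circular section, d ≥ √(4A/π) = 83.68 mm.
Elongation limit: A ≥ PL/(Eδ_allow) = 165000·2710/(2910·2.5) = 61460 mm² ⇒ d ≥ 279.7 mm.
The elongation limit governs.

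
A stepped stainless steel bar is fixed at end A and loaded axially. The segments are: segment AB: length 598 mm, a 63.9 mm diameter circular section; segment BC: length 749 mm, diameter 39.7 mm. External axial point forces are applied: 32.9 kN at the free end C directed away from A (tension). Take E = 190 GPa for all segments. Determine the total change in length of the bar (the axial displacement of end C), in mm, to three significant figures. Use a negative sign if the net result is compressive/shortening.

0.137 mm

Internal axial forces (sectioning from the free end, tension +): N_BC = 32.9 kN, N_AB = 32.9 kN.
A_AB = 3207 mm².
A_BC = 1238 mm².
δ_AB = 32900·598/(3207·190000) = 0.03229 mm
δ_BC = 32900·749/(1238·190000) = 0.1048 mm
δ = Σδ_i = 0.1371 mm.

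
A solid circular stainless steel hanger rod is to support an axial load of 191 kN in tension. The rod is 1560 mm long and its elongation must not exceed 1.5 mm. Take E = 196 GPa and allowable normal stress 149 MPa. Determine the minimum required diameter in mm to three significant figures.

Required area A ≥ P/σ_allow = 191000/149 = 1282 mm².
For a solid circular section, d ≥ √(4A/π) = 40.4 mm.
Elongation limit: A ≥ PL/(Eδ_allow) = 191000·1560/(196000·1.5) = 1013 mm² ⇒ d ≥ 35.92 mm.
The stress limit governs.

40.4 mm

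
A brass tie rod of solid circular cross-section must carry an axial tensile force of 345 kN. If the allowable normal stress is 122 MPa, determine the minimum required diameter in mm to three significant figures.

60.0 mm

Required area A ≥ P/σ_allow = 345000/122 = 2828 mm².
For a solid circular section, d ≥ √(4A/π) = 60 mm.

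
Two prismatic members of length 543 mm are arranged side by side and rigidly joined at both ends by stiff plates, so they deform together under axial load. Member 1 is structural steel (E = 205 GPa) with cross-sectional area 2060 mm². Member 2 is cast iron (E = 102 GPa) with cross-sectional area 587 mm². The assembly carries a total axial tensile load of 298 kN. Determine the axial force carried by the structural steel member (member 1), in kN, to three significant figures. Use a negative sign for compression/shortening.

Equal strain + equilibrium ⇒ each member carries load in proportion to AE: A₁E₁ = 422300000 N, A₂E₂ = 59870000 N, ΣAE = 482200000 N.
F₁ = P·A₁E₁/ΣAE = 298000·422300000/482200000 = 261000 N.

261 kN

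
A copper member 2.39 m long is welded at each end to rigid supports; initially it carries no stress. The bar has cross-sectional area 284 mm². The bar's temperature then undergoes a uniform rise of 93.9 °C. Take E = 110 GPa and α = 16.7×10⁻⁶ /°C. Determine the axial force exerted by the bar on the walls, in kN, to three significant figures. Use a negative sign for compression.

Free thermal expansion αLΔT = 16.7e-6 · 2390 · 93.9 = 3.748 mm.
The walls impose strain ε = −(3.748)/2390 = -1.5681e-03; σ = Eε = 110000 · -1.5681e-03 = -172.5 MPa.
Wall reaction R = σ·A = -172.5·284 = -48990 N = -48.99 kN.

-49.0 kN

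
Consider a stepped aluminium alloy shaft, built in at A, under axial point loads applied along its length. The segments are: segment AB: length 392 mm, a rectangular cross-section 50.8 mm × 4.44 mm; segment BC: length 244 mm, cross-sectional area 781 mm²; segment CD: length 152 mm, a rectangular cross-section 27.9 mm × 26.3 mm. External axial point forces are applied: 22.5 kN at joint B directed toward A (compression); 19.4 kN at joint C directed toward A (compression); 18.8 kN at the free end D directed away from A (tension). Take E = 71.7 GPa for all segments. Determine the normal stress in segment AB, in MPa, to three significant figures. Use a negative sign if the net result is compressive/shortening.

Internal axial forces (sectioning from the free end, tension +): N_CD = 18.8 kN, N_BC = -0.6 kN, N_AB = -23.1 kN.
A_AB = 225.6 mm².
σ_AB = N_AB/A_AB = -23100/225.6 = -102.4 MPa.

-102 MPa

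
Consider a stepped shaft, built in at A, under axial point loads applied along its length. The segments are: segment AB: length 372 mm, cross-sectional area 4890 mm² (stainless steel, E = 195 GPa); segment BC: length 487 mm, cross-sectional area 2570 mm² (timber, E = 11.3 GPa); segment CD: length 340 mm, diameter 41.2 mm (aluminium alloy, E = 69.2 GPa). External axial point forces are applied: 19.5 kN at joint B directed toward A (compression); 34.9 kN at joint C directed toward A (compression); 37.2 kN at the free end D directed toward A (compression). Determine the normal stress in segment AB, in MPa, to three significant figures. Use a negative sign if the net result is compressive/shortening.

-18.7 MPa

Internal axial forces (sectioning from the free end, tension +): N_CD = -37.2 kN, N_BC = -72.1 kN, N_AB = -91.6 kN.
σ_AB = N_AB/A_AB = -91600/4890 = -18.73 MPa.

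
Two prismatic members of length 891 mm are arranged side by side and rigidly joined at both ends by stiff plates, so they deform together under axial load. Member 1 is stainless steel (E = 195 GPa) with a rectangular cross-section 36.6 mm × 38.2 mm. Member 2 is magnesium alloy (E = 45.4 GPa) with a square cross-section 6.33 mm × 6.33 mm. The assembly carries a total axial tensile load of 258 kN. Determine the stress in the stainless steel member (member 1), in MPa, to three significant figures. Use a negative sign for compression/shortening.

183 MPa

A_1 = 1398 mm².
A_2 = 40.07 mm².
Equal strain + equilibrium ⇒ each member carries load in proportion to AE: A₁E₁ = 272600000 N, A₂E₂ = 1819000 N, ΣAE = 274500000 N.
σ₁ = P·E₁/ΣAE = 258000·195000/274500000 = 183.3 MPa.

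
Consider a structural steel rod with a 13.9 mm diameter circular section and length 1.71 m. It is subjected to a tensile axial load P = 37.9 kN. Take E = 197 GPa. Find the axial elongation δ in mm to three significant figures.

A = 151.7 mm².
δ_mech = NL/(AE) = 37900·1710/(151.7·197000) = 2.168 mm.

2.17 mm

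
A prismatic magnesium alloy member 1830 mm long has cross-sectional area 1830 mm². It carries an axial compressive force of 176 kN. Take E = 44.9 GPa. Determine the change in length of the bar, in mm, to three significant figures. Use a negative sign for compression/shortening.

δ_mech = NL/(AE) = -176000·1830/(1830·44900) = -3.92 mm.

-3.92 mm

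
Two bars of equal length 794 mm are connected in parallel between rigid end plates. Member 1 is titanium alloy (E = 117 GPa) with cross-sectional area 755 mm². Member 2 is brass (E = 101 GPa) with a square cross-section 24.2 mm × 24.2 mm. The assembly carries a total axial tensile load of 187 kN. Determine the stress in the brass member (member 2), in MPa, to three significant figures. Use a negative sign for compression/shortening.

128 MPa

A_2 = 585.6 mm².
Equal strain + equilibrium ⇒ each member carries load in proportion to AE: A₁E₁ = 88340000 N, A₂E₂ = 59150000 N, ΣAE = 147500000 N.
σ₂ = P·E₂/ΣAE = 187000·101000/147500000 = 128.1 MPa.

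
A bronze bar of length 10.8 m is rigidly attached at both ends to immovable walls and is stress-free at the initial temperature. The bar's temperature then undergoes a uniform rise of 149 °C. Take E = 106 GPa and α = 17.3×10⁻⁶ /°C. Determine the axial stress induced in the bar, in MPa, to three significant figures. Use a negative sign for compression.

Free thermal expansion αLΔT = 17.3e-6 · 10800 · 149 = 27.84 mm.
The walls impose strain ε = −(27.84)/10800 = -2.5777e-03; σ = Eε = 106000 · -2.5777e-03 = -273.2 MPa.

-273 MPa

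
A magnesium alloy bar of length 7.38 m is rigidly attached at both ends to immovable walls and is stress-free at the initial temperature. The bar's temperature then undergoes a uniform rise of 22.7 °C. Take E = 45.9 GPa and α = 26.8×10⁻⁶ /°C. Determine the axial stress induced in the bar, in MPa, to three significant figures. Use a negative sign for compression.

Free thermal expansion αLΔT = 26.8e-6 · 7380 · 22.7 = 4.49 mm.
The walls impose strain ε = −(4.49)/7380 = -6.0836e-04; σ = Eε = 45900 · -6.0836e-04 = -27.92 MPa.

-27.9 MPa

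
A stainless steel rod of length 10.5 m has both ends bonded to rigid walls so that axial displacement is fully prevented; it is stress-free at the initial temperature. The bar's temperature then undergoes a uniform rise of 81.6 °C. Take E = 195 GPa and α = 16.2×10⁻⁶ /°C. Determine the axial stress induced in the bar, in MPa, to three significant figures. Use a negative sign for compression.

Free thermal expansion αLΔT = 16.2e-6 · 10500 · 81.6 = 13.88 mm.
The walls impose strain ε = −(13.88)/10500 = -1.3219e-03; σ = Eε = 195000 · -1.3219e-03 = -257.8 MPa.

-258 MPa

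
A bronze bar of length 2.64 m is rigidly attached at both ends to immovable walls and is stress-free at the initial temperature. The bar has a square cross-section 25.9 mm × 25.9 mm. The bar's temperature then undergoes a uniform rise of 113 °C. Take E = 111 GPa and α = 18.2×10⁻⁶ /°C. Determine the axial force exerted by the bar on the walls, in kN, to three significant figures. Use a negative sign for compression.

Free thermal expansion αLΔT = 18.2e-6 · 2640 · 113 = 5.429 mm.
The walls impose strain ε = −(5.429)/2640 = -2.0566e-03; σ = Eε = 111000 · -2.0566e-03 = -228.3 MPa.
Wall reaction R = σ·A = -228.3·670.8 = -153100 N = -153.1 kN.

-153 kN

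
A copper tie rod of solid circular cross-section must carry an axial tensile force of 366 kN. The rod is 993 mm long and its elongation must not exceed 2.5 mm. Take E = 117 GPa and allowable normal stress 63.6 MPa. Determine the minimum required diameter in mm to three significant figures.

Required area A ≥ P/σ_allow = 366000/63.6 = 5755 mm².
For a solid circular section, d ≥ √(4A/π) = 85.6 mm.
Elongation limit: A ≥ PL/(Eδ_allow) = 366000·993/(117000·2.5) = 1243 mm² ⇒ d ≥ 39.77 mm.
The stress limit governs.

85.6 mm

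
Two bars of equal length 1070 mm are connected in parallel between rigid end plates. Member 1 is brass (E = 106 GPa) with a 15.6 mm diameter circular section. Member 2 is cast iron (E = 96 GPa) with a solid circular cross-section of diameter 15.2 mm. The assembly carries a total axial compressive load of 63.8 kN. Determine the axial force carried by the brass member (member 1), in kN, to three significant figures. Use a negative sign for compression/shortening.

-34.3 kN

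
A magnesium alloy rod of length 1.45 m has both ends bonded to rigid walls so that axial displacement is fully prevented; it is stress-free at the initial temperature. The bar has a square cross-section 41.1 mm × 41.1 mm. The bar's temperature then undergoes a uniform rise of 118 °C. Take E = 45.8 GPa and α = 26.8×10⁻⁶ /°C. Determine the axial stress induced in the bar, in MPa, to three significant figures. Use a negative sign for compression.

Free thermal expansion αLΔT = 26.8e-6 · 1450 · 118 = 4.585 mm.
The walls impose strain ε = −(4.585)/1450 = -3.1624e-03; σ = Eε = 45800 · -3.1624e-03 = -144.8 MPa.

-145 MPa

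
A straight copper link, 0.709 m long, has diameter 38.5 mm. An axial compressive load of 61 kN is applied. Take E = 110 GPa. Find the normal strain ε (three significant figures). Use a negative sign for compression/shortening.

A = 1164 mm².
σ = N/A = -52.4 MPa; ε = σ/E = -52.4/110000 = -4.763e-04.

-4.76e-04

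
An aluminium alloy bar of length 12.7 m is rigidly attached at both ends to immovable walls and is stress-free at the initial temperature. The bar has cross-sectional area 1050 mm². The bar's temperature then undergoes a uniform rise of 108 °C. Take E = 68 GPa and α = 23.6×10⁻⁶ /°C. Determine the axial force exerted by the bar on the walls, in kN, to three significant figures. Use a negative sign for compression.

Free thermal expansion αLΔT = 23.6e-6 · 12700 · 108 = 32.37 mm.
The walls impose strain ε = −(32.37)/12700 = -2.5488e-03; σ = Eε = 68000 · -2.5488e-03 = -173.3 MPa.
Wall reaction R = σ·A = -173.3·1050 = -182000 N = -182 kN.

-182 kN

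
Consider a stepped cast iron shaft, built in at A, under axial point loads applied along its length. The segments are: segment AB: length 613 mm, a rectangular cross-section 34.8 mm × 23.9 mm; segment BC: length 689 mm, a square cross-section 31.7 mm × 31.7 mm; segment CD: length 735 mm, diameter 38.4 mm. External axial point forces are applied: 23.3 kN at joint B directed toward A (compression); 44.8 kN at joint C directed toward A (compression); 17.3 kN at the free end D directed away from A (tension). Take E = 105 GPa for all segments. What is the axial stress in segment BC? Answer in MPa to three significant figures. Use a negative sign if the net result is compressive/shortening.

-27.4 MPa

Internal axial forces (sectioning from the free end, tension +): N_CD = 17.3 kN, N_BC = -27.5 kN, N_AB = -50.8 kN.
A_BC = 1005 mm².
σ_BC = N_BC/A_BC = -27500/1005 = -27.37 MPa.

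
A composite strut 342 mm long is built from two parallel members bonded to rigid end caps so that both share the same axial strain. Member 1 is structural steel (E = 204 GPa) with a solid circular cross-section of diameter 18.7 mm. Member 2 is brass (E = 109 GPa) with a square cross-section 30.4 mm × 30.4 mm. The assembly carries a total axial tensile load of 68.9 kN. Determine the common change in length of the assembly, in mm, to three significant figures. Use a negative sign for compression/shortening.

A_1 = 274.6 mm².
A_2 = 924.2 mm².
Equal strain + equilibrium ⇒ each member carries load in proportion to AE: A₁E₁ = 56030000 N, A₂E₂ = 100700000 N, ΣAE = 156800000 N.
δ = PL/ΣAE = 68900·342/156800000 = 0.1503 mm.

0.150 mm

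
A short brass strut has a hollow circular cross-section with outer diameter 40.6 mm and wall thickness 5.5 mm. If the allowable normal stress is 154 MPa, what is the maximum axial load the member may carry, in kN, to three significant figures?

A = 606.5 mm².
P_max = σ_allow · A = 154 · 606.5 = 93400 N = 93.4 kN.

93.4 kN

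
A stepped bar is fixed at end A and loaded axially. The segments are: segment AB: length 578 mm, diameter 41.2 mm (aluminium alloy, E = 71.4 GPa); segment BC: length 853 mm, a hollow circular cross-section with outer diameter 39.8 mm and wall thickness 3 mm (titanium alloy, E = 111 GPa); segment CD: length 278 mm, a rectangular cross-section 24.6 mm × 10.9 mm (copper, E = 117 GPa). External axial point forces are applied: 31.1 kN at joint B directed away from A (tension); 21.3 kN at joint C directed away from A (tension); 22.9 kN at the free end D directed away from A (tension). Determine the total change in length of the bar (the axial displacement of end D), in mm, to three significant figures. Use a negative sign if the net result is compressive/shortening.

Internal axial forces (sectioning from the free end, tension +): N_CD = 22.9 kN, N_BC = 44.2 kN, N_AB = 75.3 kN.
A_AB = 1333 mm².
A_BC = 346.8 mm².
A_CD = 268.1 mm².
δ_AB = 75300·578/(1333·71400) = 0.4572 mm
δ_BC = 44200·853/(346.8·111000) = 0.9793 mm
δ_CD = 22900·278/(268.1·117000) = 0.2029 mm
δ = Σδ_i = 1.639 mm.

1.64 mm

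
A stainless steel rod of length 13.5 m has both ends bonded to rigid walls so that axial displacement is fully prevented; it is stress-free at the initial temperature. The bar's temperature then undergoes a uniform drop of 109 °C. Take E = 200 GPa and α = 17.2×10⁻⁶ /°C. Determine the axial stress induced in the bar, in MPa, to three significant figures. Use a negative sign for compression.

375 MPa

Free thermal expansion αLΔT = 17.2e-6 · 13500 · -109 = -25.31 mm.
The walls impose strain ε = −(-25.31)/13500 = 1.8748e-03; σ = Eε = 200000 · 1.8748e-03 = 375 MPa.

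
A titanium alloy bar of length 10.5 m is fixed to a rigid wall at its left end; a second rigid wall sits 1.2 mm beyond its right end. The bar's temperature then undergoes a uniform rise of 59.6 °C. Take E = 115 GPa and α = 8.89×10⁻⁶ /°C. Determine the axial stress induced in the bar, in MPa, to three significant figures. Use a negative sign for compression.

Free thermal expansion αLΔT = 8.89e-6 · 10500 · 59.6 = 5.563 mm.
The walls engage after the gap closes; constrained expansion = 5.563 − 1.2 = 4.363 mm.
The walls impose strain ε = −(4.363)/10500 = -4.1556e-04; σ = Eε = 115000 · -4.1556e-04 = -47.79 MPa.

-47.8 MPa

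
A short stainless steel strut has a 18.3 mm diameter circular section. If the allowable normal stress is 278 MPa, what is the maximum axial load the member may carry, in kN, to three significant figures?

A = 263 mm².
P_max = σ_allow · A = 278 · 263 = 73120 N = 73.12 kN.

73.1 kN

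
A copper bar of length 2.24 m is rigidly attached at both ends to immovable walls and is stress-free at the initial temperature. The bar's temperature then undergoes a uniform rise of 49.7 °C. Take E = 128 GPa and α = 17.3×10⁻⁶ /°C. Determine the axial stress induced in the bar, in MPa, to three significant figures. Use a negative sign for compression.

-110 MPa

Free thermal expansion αLΔT = 17.3e-6 · 2240 · 49.7 = 1.926 mm.
The walls impose strain ε = −(1.926)/2240 = -8.5981e-04; σ = Eε = 128000 · -8.5981e-04 = -110.1 MPa.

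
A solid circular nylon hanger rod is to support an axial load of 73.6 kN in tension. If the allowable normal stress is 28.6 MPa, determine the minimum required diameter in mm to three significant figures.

Required area A ≥ P/σ_allow = 73600/28.6 = 2573 mm².
For a solid circular section, d ≥ √(4A/π) = 57.24 mm.

57.2 mm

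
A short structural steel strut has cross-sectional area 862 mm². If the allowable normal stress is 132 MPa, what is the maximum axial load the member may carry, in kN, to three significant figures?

P_max = σ_allow · A = 132 · 862 = 113800 N = 113.8 kN.

114 kN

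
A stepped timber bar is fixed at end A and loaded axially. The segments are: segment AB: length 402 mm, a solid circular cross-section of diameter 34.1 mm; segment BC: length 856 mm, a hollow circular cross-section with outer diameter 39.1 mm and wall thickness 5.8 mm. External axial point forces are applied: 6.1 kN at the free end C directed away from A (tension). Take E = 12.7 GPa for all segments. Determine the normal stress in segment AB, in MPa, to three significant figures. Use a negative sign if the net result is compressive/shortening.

6.68 MPa

Internal axial forces (sectioning from the free end, tension +): N_BC = 6.1 kN, N_AB = 6.1 kN.
A_AB = 913.3 mm².
σ_AB = N_AB/A_AB = 6100/913.3 = 6.679 MPa.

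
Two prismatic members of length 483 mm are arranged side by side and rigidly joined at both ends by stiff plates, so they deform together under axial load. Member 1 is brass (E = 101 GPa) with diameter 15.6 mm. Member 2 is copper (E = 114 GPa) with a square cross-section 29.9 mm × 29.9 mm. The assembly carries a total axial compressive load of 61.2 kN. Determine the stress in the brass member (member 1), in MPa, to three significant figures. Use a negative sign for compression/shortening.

A_1 = 191.1 mm².
A_2 = 894 mm².
Equal strain + equilibrium ⇒ each member carries load in proportion to AE: A₁E₁ = 19300000 N, A₂E₂ = 101900000 N, ΣAE = 121200000 N.
σ₁ = P·E₁/ΣAE = -61200·101000/121200000 = -50.99 MPa.

-51.0 MPa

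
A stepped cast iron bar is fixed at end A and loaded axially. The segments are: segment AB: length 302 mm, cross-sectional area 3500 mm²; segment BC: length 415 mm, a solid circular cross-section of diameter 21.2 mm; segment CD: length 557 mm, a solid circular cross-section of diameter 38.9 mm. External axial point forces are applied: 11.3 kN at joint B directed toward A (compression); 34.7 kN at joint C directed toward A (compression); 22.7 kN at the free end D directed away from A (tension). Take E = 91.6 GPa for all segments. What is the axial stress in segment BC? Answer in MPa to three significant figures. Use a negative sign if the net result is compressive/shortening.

-34.0 MPa

Internal axial forces (sectioning from the free end, tension +): N_CD = 22.7 kN, N_BC = -12 kN, N_AB = -23.3 kN.
A_BC = 353 mm².
σ_BC = N_BC/A_BC = -12000/353 = -34 MPa.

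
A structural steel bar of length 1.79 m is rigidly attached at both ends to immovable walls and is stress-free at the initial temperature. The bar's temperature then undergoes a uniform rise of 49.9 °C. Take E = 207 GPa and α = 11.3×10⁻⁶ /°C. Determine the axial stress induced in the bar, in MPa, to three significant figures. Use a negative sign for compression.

-117 MPa

Free thermal expansion αLΔT = 11.3e-6 · 1790 · 49.9 = 1.009 mm.
The walls impose strain ε = −(1.009)/1790 = -5.6387e-04; σ = Eε = 207000 · -5.6387e-04 = -116.7 MPa.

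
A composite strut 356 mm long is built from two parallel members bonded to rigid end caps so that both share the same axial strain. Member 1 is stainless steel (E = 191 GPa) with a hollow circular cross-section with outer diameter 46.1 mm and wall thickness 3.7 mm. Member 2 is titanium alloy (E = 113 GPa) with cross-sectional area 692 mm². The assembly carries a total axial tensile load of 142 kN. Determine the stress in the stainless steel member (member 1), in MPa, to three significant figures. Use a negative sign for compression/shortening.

A_1 = 492.9 mm².
Equal strain + equilibrium ⇒ each member carries load in proportion to AE: A₁E₁ = 94130000 N, A₂E₂ = 78200000 N, ΣAE = 172300000 N.
σ₁ = P·E₁/ΣAE = 142000·191000/172300000 = 157.4 MPa.

157 MPa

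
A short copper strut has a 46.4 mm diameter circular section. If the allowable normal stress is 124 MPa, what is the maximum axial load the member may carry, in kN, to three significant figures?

A = 1691 mm².
P_max = σ_allow · A = 124 · 1691 = 209700 N = 209.7 kN.

210 kN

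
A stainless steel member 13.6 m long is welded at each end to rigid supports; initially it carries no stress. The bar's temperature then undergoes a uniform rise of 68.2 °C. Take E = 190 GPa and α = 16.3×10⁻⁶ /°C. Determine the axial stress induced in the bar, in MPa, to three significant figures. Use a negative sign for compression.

Free thermal expansion αLΔT = 16.3e-6 · 13600 · 68.2 = 15.12 mm.
The walls impose strain ε = −(15.12)/13600 = -1.1117e-03; σ = Eε = 190000 · -1.1117e-03 = -211.2 MPa.

-211 MPa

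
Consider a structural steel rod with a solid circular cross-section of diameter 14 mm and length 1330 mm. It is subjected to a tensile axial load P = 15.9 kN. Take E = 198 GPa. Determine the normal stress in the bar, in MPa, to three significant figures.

A = 153.9 mm².
σ = N/A = 15900/153.9 = 103.3 MPa.

103 MPa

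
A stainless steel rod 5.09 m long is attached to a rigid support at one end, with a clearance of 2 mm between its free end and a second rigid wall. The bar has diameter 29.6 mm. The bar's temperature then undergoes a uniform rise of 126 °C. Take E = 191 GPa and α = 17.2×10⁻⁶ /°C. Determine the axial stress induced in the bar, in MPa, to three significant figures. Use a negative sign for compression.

-339 MPa

Free thermal expansion αLΔT = 17.2e-6 · 5090 · 126 = 11.03 mm.
The walls engage after the gap closes; constrained expansion = 11.03 − 2 = 9.031 mm.
The walls impose strain ε = −(9.031)/5090 = -1.7743e-03; σ = Eε = 191000 · -1.7743e-03 = -338.9 MPa.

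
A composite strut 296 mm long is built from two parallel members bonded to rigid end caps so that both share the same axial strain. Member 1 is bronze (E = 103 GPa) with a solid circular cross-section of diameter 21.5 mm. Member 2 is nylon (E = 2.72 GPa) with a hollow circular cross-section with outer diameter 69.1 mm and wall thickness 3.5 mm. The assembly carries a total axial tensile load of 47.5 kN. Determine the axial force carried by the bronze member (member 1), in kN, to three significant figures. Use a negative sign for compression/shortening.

45.1 kN

A_1 = 363.1 mm².
A_2 = 721.3 mm².
Equal strain + equilibrium ⇒ each member carries load in proportion to AE: A₁E₁ = 37390000 N, A₂E₂ = 1962000 N, ΣAE = 39360000 N.
F₁ = P·A₁E₁/ΣAE = 47500·37390000/39360000 = 45130 N.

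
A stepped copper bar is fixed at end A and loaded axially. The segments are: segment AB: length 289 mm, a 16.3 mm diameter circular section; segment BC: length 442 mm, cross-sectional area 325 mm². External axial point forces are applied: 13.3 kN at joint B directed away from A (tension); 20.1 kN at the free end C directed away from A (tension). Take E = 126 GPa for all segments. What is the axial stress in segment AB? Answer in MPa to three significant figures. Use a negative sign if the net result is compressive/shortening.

160 MPa

Internal axial forces (sectioning from the free end, tension +): N_BC = 20.1 kN, N_AB = 33.4 kN.
A_AB = 208.7 mm².
σ_AB = N_AB/A_AB = 33400/208.7 = 160.1 MPa.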